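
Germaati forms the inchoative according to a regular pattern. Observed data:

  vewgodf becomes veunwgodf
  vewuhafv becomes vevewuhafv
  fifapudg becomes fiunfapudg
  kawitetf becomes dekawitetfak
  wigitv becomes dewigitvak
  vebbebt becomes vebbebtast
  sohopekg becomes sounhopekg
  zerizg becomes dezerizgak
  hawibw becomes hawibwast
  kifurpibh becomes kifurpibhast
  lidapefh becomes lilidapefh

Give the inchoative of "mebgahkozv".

"mebgahkozv" has second-to-last letter 'z'. The one such stem in the data (zerizg → dezerizgak) adds de- … -ak around the stem, so the same rule applies.
So mebgahkozv → demebgahkozvak.

demebgahkozvak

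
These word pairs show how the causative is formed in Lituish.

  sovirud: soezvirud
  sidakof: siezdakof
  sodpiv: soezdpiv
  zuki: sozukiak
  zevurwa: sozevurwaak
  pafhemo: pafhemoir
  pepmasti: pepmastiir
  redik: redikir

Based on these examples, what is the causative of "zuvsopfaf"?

sozuvsopfafak

"zuvsopfaf" begins with z-. The stems beginning with z- (zuki → sozukiak, zevurwa → sozevurwaak) add so- … -ak around the stem.
So zuvsopfaf → sozuvsopfafak.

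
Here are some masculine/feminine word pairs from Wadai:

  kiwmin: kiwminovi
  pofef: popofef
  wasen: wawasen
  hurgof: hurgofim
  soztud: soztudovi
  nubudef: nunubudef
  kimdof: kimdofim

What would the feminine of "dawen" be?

kimdof and nubudef both end in -f yet inflect differently (kimdofim, nunubudef), so the final letter is not what conditions the rule; the last vowel is.
"dawen" has last vowel 'e'. The stems whose last vowel is 'e' (nubudef → nunubudef, pofef → popofef, wasen → wawasen) repeat the first consonant+vowel as a prefix.
The other patterns: stems whose last vowel is 'o' add -im; stems whose last vowel is 'i' or 'u' add -ovi.
So dawen → dadawen.

dadawen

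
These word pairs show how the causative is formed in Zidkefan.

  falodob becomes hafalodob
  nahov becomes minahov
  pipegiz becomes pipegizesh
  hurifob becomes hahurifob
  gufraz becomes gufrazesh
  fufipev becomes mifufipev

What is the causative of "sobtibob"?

hasobtibob

"sobtibob" ends in -b. The stems ending in -b (falodob → hafalodob, hurifob → hahurifob) add the prefix ha-.
So sobtibob → hasobtibob.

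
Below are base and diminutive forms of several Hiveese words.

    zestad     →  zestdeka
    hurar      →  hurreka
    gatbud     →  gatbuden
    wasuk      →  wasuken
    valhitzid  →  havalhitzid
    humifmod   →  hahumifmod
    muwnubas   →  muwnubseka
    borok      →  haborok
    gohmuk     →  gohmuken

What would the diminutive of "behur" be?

gatbud and zestad both end in -d yet inflect differently (gatbuden, zestdeka), so the final letter is not what conditions the rule; the last vowel is.
"behur" has last vowel 'u'. The stems whose last vowel is 'u' (gatbud → gatbuden, wasuk → wasuken, gohmuk → gohmuken) add -en.
The other patterns: stems whose last vowel is 'a' delete the last vowel and add -eka; stems whose last vowel is 'i' or 'o' add the prefix ha-.
So behur → behuren.

behuren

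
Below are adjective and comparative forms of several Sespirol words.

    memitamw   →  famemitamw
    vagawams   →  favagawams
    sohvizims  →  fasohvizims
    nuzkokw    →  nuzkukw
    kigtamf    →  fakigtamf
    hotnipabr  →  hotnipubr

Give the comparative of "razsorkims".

memitamw and nuzkokw both end in -w yet inflect differently (famemitamw, nuzkukw), so the final letter is not what conditions the rule; the second-to-last letter is.
"razsorkims" has second-to-last letter 'm'. The stems whose second-to-last letter is 'm' (kigtamf → fakigtamf, vagawams → favagawams, memitamw → famemitamw) add the prefix fa-.
The other pattern: stems whose second-to-last letter is 'b' or 'k' change the last vowel to 'u'.
So razsorkims → farazsorkims.

farazsorkims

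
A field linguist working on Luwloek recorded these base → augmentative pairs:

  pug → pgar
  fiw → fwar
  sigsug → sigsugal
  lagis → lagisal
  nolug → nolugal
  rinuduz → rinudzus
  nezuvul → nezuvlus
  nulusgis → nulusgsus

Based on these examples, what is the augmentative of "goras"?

pug and sigsug both end in -g yet inflect differently (pgar, sigsugal), so the final letter is not what conditions the rule; the number of vowels is.
"goras" has 2 vowels. The stems with 2 vowels (sigsug → sigsugal, lagis → lagisal, nolug → nolugal) add -al.
The other patterns: stems with 1 vowel delete the last vowel and add -ar; stems with 3 vowels delete the last vowel and add -us.
So goras → gorasal.

gorasal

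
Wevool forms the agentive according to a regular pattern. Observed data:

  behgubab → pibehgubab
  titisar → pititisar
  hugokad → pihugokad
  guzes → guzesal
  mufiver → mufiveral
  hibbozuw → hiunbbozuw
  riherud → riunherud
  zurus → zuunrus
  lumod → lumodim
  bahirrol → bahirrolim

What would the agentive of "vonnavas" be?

pivonnavas

"vonnavas" has last vowel 'a'. The stems whose last vowel is 'a' (behgubab → pibehgubab, titisar → pititisar, hugokad → pihugokad) add the prefix pi-.
So vonnavas → pivonnavas.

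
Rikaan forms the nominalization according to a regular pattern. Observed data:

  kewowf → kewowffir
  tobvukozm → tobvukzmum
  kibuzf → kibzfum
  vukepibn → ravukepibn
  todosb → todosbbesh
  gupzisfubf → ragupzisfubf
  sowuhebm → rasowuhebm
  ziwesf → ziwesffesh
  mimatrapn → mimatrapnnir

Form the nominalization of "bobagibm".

rabobagibm

kibuzf and ziwesf both end in -f yet inflect differently (kibzfum, ziwesffesh), so the final letter is not what conditions the rule; the second-to-last letter is.
"bobagibm" has second-to-last letter 'b'. The stems whose second-to-last letter is 'b' (sowuhebm → rasowuhebm, gupzisfubf → ragupzisfubf, vukepibn → ravukepibn) add the prefix ra-.
The other patterns: stems whose second-to-last letter is 'z' delete the last vowel and add -um; stems whose second-to-last letter is 's' double the final consonant and add -esh; stems whose second-to-last letter is 'p' or 'w' double the final consonant and add -ir.
So bobagibm → rabobagibm.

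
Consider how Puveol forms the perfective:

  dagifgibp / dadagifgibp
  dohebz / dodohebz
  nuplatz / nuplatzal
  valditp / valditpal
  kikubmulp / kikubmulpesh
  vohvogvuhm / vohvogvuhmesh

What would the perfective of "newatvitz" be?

dohebz and nuplatz both end in -z yet inflect differently (dodohebz, nuplatzal), so the final letter is not what conditions the rule; the second-to-last letter is.
"newatvitz" has second-to-last letter 't'. The stems whose second-to-last letter is 't' (nuplatz → nuplatzal, valditp → valditpal) add -al.
The other patterns: stems whose second-to-last letter is 'b' repeat the first consonant+vowel as a prefix; stems whose second-to-last letter is 'h' or 'l' add -esh.
So newatvitz → newatvitzal.

newatvitzal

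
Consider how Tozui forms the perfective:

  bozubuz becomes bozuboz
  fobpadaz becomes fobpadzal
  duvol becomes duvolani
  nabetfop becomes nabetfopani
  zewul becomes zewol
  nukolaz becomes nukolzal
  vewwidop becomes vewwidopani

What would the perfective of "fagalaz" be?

nukolaz and bozubuz both end in -z yet inflect differently (nukolzal, bozuboz), so the final letter is not what conditions the rule; the last vowel is.
"fagalaz" has last vowel 'a'. The stems whose last vowel is 'a' (nukolaz → nukolzal, fobpadaz → fobpadzal) delete the last vowel and add -al.
The other patterns: stems whose last vowel is 'u' change the last vowel to 'o'; stems whose last vowel is 'o' add -ani.
So fagalaz → fagalzal.

fagalzal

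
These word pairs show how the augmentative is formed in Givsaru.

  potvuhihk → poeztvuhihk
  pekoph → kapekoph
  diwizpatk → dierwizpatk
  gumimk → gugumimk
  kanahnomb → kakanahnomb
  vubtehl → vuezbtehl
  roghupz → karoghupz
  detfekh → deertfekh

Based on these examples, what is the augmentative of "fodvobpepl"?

kafodvobpepl

potvuhihk and gumimk both end in -k yet inflect differently (poeztvuhihk, gugumimk), so the final letter is not what conditions the rule; the second-to-last letter is.
"fodvobpepl" has second-to-last letter 'p'. The stems whose second-to-last letter is 'p' (roghupz → karoghupz, pekoph → kapekoph) add the prefix ka-.
So fodvobpepl → kafodvobpepl.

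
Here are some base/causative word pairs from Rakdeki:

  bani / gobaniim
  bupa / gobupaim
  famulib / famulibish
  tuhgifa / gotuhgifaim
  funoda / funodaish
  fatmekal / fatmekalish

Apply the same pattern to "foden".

funoda and bupa both end in -a yet inflect differently (funodaish, gobupaim), so the final letter is not what conditions the rule; the first letter is.
"foden" begins with f-. The stems beginning with f- (funoda → funodaish, fatmekal → fatmekalish, famulib → famulibish) add -ish.
So foden → fodenish.

fodenish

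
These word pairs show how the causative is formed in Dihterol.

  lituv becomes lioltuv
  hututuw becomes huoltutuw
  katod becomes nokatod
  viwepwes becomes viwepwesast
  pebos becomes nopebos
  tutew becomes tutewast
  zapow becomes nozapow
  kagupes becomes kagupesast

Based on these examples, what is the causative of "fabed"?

"fabed" has last vowel 'e'. The stems whose last vowel is 'e' (kagupes → kagupesast, viwepwes → viwepwesast, tutew → tutewast) add -ast.
So fabed → fabedast.

fabedast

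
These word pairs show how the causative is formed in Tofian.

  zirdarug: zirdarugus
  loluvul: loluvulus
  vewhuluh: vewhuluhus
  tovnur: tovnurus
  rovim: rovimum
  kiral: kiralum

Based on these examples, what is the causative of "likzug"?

likzugus

loluvul and kiral both end in -l yet inflect differently (loluvulus, kiralum), so the final letter is not what conditions the rule; the last vowel is.
"likzug" has last vowel 'u'. The stems whose last vowel is 'u' (zirdarug → zirdarugus, loluvul → loluvulus, vewhuluh → vewhuluhus) add -us.
So likzug → likzugus.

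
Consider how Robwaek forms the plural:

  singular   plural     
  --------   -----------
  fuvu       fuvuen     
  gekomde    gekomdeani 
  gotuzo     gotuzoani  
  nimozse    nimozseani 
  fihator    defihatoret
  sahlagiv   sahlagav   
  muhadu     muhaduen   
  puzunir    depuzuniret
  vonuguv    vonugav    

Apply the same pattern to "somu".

somuen

"somu" ends in -u. The stems ending in -u (fuvu → fuvuen, muhadu → muhaduen) add -en.
The other patterns: stems ending in -v change the last vowel to 'a'; stems ending in -e or -o add -ani; stems ending in -r add de- … -et around the stem.
So somu → somuen.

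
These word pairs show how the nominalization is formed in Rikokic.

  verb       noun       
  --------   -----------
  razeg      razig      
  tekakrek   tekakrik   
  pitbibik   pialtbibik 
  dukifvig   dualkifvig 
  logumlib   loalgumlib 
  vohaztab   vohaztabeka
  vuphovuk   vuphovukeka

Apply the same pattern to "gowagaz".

gowagazeka

"gowagaz" has last vowel 'a'. The one such stem in the data (vohaztab → vohaztabeka) adds -eka, so the same rule applies.
So gowagaz → gowagazeka.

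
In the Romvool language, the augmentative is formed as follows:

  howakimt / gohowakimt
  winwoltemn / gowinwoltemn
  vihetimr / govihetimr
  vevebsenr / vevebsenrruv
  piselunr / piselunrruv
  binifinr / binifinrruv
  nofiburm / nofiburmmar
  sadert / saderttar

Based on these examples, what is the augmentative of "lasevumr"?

vihetimr and vevebsenr both end in -r yet inflect differently (govihetimr, vevebsenrruv), so the final letter is not what conditions the rule; the second-to-last letter is.
"lasevumr" has second-to-last letter 'm'. The stems whose second-to-last letter is 'm' (howakimt → gohowakimt, winwoltemn → gowinwoltemn, vihetimr → govihetimr) add the prefix go-.
The other patterns: stems whose second-to-last letter is 'n' double the final consonant and add -uv; stems whose second-to-last letter is 'r' double the final consonant and add -ar.
So lasevumr → golasevumr.

golasevumr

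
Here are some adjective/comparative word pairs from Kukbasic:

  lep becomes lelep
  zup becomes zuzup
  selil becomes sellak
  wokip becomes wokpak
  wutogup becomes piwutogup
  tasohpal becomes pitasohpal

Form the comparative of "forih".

lep and wokip both end in -p yet inflect differently (lelep, wokpak), so the final letter is not what conditions the rule; the number of vowels is.
"forih" has 2 vowels. The stems with 2 vowels (selil → sellak, wokip → wokpak) delete the last vowel and add -ak.
The other patterns: stems with 1 vowel repeat the first consonant+vowel as a prefix; stems with 3 vowels add the prefix pi-.
So forih → forhak.

forhak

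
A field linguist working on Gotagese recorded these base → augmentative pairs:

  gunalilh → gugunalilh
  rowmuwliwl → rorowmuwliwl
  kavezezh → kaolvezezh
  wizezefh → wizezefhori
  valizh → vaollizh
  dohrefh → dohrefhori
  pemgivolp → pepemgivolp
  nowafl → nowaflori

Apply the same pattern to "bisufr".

bisufrori

kavezezh and wizezefh both end in -h yet inflect differently (kaolvezezh, wizezefhori), so the final letter is not what conditions the rule; the second-to-last letter is.
"bisufr" has second-to-last letter 'f'. The stems whose second-to-last letter is 'f' (wizezefh → wizezefhori, dohrefh → dohrefhori, nowafl → nowaflori) add -ori.
So bisufr → bisufrori.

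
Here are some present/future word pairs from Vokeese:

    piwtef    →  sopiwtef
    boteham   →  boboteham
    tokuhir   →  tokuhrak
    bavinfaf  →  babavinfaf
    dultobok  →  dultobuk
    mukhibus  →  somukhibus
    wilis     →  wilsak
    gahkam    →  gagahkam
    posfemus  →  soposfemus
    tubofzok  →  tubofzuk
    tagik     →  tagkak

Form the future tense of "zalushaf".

zazalushaf

mukhibus and wilis both end in -s yet inflect differently (somukhibus, wilsak), so the final letter is not what conditions the rule; the last vowel is.
"zalushaf" has last vowel 'a'. The stems whose last vowel is 'a' (bavinfaf → babavinfaf, gahkam → gagahkam, boteham → boboteham) repeat the first consonant+vowel as a prefix.
So zalushaf → zazalushaf.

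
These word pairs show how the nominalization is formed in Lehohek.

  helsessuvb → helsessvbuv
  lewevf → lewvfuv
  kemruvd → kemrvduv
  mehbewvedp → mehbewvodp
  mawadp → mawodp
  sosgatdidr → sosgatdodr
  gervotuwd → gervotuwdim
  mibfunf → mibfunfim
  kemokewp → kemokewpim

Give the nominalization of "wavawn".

wavawnim

"wavawn" has second-to-last letter 'w'. The stems whose second-to-last letter is 'w' (gervotuwd → gervotuwdim, kemokewp → kemokewpim) add -im.
The other patterns: stems whose second-to-last letter is 'v' delete the last vowel and add -uv; stems whose second-to-last letter is 'd' change the last vowel to 'o'.
So wavawn → wavawnim.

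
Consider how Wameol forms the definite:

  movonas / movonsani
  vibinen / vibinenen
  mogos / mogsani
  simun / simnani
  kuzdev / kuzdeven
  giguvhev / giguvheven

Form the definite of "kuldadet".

kuldadeten

vibinen and simun both end in -n yet inflect differently (vibinenen, simnani), so the final letter is not what conditions the rule; the last vowel is.
"kuldadet" has last vowel 'e'. The stems whose last vowel is 'e' (kuzdev → kuzdeven, vibinen → vibinenen, giguvhev → giguvheven) add -en.
The other pattern: stems whose last vowel is 'a', 'o' or 'u' delete the last vowel and add -ani.
So kuldadet → kuldadeten.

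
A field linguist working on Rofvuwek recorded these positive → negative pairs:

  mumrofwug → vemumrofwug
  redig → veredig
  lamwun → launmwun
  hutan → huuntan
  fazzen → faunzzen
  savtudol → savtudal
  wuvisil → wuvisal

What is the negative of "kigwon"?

mumrofwug and lamwun both have last vowel 'u' yet inflect differently (vemumrofwug, launmwun), so the last vowel is not what conditions the rule; the final letter is.
"kigwon" ends in -n. The stems ending in -n (lamwun → launmwun, hutan → huuntan, fazzen → faunzzen) insert -un- after the first vowel.
The other patterns: stems ending in -g add the prefix ve-; stems ending in -l change the last vowel to 'a'.
So kigwon → kiungwon.

kiungwon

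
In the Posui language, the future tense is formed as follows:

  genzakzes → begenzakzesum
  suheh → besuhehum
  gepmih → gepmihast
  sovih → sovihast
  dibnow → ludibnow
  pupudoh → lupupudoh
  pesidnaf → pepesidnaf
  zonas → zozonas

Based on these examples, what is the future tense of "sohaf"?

sosohaf

suheh and gepmih both end in -h yet inflect differently (besuhehum, gepmihast), so the final letter is not what conditions the rule; the last vowel is.
"sohaf" has last vowel 'a'. The stems whose last vowel is 'a' (pesidnaf → pepesidnaf, zonas → zozonas) repeat the first consonant+vowel as a prefix.
The other patterns: stems whose last vowel is 'e' add be- … -um around the stem; stems whose last vowel is 'i' add -ast; stems whose last vowel is 'o' add the prefix lu-.
So sohaf → sosohaf.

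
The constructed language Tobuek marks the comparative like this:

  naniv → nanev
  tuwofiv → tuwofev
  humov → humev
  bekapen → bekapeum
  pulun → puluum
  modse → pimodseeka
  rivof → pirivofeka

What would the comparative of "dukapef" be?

bekapen and modse both have last vowel 'e' yet inflect differently (bekapeum, pimodseeka), so the last vowel is not what conditions the rule; the final letter is.
"dukapef" ends in -f. The one such stem in the data (rivof → pirivofeka) adds pi- … -eka around the stem, so the same rule applies.
So dukapef → pidukapefeka.

pidukapefeka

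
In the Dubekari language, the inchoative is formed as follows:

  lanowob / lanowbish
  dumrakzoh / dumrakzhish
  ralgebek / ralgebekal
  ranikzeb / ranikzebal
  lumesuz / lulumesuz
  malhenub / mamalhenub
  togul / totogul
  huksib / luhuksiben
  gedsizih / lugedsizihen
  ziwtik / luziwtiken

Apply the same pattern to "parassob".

lanowob and ranikzeb both end in -b yet inflect differently (lanowbish, ranikzebal), so the final letter is not what conditions the rule; the last vowel is.
"parassob" has last vowel 'o'. The stems whose last vowel is 'o' (lanowob → lanowbish, dumrakzoh → dumrakzhish) delete the last vowel and add -ish.
The other patterns: stems whose last vowel is 'e' add -al; stems whose last vowel is 'u' repeat the first consonant+vowel as a prefix; stems whose last vowel is 'i' add lu- … -en around the stem.
So parassob → parassbish.

parassbish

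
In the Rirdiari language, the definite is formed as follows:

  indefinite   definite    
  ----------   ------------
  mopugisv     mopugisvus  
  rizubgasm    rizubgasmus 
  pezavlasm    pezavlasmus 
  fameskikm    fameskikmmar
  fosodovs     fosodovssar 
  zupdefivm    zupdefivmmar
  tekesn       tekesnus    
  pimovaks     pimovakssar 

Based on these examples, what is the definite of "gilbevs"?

"gilbevs" has second-to-last letter 'v'. The stems whose second-to-last letter is 'v' (fosodovs → fosodovssar, zupdefivm → zupdefivmmar) double the final consonant and add -ar.
So gilbevs → gilbevssar.

gilbevssar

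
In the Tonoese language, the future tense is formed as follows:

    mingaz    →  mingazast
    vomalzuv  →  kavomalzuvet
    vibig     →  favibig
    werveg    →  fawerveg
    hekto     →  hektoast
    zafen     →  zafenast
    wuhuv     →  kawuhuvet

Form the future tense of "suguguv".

kasuguguvet

werveg and zafen both have last vowel 'e' yet inflect differently (fawerveg, zafenast), so the last vowel is not what conditions the rule; the final letter is.
"suguguv" ends in -v. The stems ending in -v (vomalzuv → kavomalzuvet, wuhuv → kawuhuvet) add ka- … -et around the stem.
So suguguv → kasuguguvet.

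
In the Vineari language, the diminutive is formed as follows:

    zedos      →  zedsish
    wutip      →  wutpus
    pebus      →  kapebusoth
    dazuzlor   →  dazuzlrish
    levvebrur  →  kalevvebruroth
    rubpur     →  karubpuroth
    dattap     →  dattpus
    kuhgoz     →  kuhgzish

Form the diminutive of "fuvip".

dazuzlor and levvebrur both end in -r yet inflect differently (dazuzlrish, kalevvebruroth), so the final letter is not what conditions the rule; the last vowel is.
"fuvip" has last vowel 'i'. The one such stem in the data (wutip → wutpus) deletes the last vowel and adds -us (as does dattap), so the same rule applies.
The other patterns: stems whose last vowel is 'o' delete the last vowel and add -ish; stems whose last vowel is 'u' add ka- … -oth around the stem.
So fuvip → fuvpus.

fuvpus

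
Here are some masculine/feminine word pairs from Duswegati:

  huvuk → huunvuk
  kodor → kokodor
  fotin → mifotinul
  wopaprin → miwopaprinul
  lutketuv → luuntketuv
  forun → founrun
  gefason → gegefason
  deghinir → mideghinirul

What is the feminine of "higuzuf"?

wopaprin and forun both end in -n yet inflect differently (miwopaprinul, founrun), so the final letter is not what conditions the rule; the last vowel is.
"higuzuf" has last vowel 'u'. The stems whose last vowel is 'u' (forun → founrun, huvuk → huunvuk, lutketuv → luuntketuv) insert -un- after the first vowel.
The other patterns: stems whose last vowel is 'i' add mi- … -ul around the stem; stems whose last vowel is 'o' repeat the first consonant+vowel as a prefix.
So higuzuf → hiunguzuf.

hiunguzuf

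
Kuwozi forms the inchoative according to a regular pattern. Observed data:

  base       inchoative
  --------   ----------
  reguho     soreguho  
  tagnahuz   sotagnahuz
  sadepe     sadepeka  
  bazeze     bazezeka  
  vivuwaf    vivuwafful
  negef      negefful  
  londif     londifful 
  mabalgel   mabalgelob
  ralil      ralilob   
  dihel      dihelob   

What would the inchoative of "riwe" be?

riweka

sadepe and negef both have last vowel 'e' yet inflect differently (sadepeka, negefful), so the last vowel is not what conditions the rule; the final letter is.
"riwe" ends in -e. The stems ending in -e (sadepe → sadepeka, bazeze → bazezeka) drop the final letter and add -eka.
The other patterns: stems ending in -o or -z add the prefix so-; stems ending in -f double the final consonant and add -ul; stems ending in -l add -ob.
So riwe → riweka.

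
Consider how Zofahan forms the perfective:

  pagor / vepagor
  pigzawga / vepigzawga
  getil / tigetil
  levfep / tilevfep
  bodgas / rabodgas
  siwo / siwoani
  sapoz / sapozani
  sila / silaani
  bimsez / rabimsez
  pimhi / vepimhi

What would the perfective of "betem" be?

bimsez and sapoz both end in -z yet inflect differently (rabimsez, sapozani), so the final letter is not what conditions the rule; the first letter is.
"betem" begins with b-. The stems beginning with b- (bodgas → rabodgas, bimsez → rabimsez) add the prefix ra-.
So betem → rabetem.

rabetem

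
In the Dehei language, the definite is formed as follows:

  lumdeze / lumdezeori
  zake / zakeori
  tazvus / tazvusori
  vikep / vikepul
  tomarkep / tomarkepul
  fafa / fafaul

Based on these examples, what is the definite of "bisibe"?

lumdeze and vikep both have last vowel 'e' yet inflect differently (lumdezeori, vikepul), so the last vowel is not what conditions the rule; the final letter is.
"bisibe" ends in -e. The stems ending in -e (lumdeze → lumdezeori, zake → zakeori) add -ori.
So bisibe → bisibeori.

bisibeori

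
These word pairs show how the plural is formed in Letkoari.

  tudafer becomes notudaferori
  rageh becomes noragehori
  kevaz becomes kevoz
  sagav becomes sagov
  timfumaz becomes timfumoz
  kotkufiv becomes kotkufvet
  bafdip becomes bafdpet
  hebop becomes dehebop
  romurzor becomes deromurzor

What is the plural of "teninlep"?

noteninlepori

sagav and kotkufiv both end in -v yet inflect differently (sagov, kotkufvet), so the final letter is not what conditions the rule; the last vowel is.
"teninlep" has last vowel 'e'. The stems whose last vowel is 'e' (tudafer → notudaferori, rageh → noragehori) add no- … -ori around the stem.
So teninlep → noteninlepori.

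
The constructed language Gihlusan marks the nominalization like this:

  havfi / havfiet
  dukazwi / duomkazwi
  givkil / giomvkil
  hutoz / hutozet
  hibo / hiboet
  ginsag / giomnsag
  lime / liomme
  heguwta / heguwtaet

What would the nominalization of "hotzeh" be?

hotzehet

havfi and dukazwi both end in -i yet inflect differently (havfiet, duomkazwi), so the final letter is not what conditions the rule; the first letter is.
"hotzeh" begins with h-. The stems beginning with h- (hutoz → hutozet, hibo → hiboet, havfi → havfiet) add -et.
The other pattern: stems beginning with d-, g- or l- insert -om- after the first vowel.
So hotzeh → hotzehet.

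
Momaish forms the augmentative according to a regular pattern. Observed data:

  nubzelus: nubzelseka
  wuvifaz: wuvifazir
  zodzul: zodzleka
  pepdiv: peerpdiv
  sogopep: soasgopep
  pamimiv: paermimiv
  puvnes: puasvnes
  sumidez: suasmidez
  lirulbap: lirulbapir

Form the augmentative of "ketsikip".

keertsikip

"ketsikip" has last vowel 'i'. The stems whose last vowel is 'i' (pepdiv → peerpdiv, pamimiv → paermimiv) insert -er- after the first vowel.
The other patterns: stems whose last vowel is 'a' add -ir; stems whose last vowel is 'u' delete the last vowel and add -eka; stems whose last vowel is 'e' insert -as- after the first vowel.
So ketsikip → keertsikip.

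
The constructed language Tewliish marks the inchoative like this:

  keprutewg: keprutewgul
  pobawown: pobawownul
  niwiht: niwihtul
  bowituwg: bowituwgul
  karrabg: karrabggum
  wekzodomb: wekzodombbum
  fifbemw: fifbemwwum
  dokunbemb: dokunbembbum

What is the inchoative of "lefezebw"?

lefezebwwum

"lefezebw" has second-to-last letter 'b'. The one such stem in the data (karrabg → karrabggum) doubles the final consonant and adds -um (as do wekzodomb, fifbemw), so the same rule applies.
So lefezebw → lefezebwwum.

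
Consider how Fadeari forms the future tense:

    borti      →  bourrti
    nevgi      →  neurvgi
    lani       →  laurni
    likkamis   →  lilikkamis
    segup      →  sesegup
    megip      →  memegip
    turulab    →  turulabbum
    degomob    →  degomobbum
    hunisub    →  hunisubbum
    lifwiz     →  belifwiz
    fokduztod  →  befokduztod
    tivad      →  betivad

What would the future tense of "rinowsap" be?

"rinowsap" ends in -p. The stems ending in -p (segup → sesegup, megip → memegip) repeat the first consonant+vowel as a prefix.
The other patterns: stems ending in -i insert -ur- after the first vowel; stems ending in -b double the final consonant and add -um; stems ending in -d or -z add the prefix be-.
So rinowsap → ririnowsap.

ririnowsap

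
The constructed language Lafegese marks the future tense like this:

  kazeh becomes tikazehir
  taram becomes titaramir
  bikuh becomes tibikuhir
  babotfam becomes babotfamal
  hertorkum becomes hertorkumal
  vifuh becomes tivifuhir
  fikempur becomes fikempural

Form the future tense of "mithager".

babotfam and taram both end in -m yet inflect differently (babotfamal, titaramir), so the final letter is not what conditions the rule; the number of vowels is.
"mithager" has 3 vowels. The stems with 3 vowels (babotfam → babotfamal, hertorkum → hertorkumal, fikempur → fikempural) add -al.
So mithager → mithageral.

mithageral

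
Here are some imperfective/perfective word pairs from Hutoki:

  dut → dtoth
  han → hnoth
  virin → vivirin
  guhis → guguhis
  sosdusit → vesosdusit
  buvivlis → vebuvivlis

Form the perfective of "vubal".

han and virin both end in -n yet inflect differently (hnoth, vivirin), so the final letter is not what conditions the rule; the number of vowels is.
"vubal" has 2 vowels. The stems with 2 vowels (virin → vivirin, guhis → guguhis) repeat the first consonant+vowel as a prefix.
So vubal → vuvubal.

vuvubal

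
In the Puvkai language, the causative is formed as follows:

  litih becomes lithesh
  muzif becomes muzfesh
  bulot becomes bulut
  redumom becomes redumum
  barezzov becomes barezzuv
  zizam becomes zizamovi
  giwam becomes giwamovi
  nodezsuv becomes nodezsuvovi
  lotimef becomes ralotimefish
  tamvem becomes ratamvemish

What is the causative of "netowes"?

redumom and zizam both end in -m yet inflect differently (redumum, zizamovi), so the final letter is not what conditions the rule; the last vowel is.
"netowes" has last vowel 'e'. The stems whose last vowel is 'e' (lotimef → ralotimefish, tamvem → ratamvemish) add ra- … -ish around the stem.
The other patterns: stems whose last vowel is 'i' delete the last vowel and add -esh; stems whose last vowel is 'o' change the last vowel to 'u'; stems whose last vowel is 'a' or 'u' add -ovi.
So netowes → ranetowesish.

ranetowesish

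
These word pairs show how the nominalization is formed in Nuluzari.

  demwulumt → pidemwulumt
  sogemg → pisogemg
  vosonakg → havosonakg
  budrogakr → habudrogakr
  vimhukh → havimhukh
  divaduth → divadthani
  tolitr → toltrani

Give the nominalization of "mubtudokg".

hamubtudokg

sogemg and vosonakg both end in -g yet inflect differently (pisogemg, havosonakg), so the final letter is not what conditions the rule; the second-to-last letter is.
"mubtudokg" has second-to-last letter 'k'. The stems whose second-to-last letter is 'k' (vosonakg → havosonakg, budrogakr → habudrogakr, vimhukh → havimhukh) add the prefix ha-.
The other patterns: stems whose second-to-last letter is 'm' add the prefix pi-; stems whose second-to-last letter is 't' delete the last vowel and add -ani.
So mubtudokg → hamubtudokg.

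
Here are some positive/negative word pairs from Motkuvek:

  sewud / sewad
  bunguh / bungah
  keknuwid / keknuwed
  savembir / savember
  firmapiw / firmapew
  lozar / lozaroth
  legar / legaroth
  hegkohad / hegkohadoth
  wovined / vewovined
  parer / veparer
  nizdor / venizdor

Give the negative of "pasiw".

sewud and keknuwid both end in -d yet inflect differently (sewad, keknuwed), so the final letter is not what conditions the rule; the last vowel is.
"pasiw" has last vowel 'i'. The stems whose last vowel is 'i' (keknuwid → keknuwed, savembir → savember, firmapiw → firmapew) change the last vowel to 'e'.
So pasiw → pasew.

pasew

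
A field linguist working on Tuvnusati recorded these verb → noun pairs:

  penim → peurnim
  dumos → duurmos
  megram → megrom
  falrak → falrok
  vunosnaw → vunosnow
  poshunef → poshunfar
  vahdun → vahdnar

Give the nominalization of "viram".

penim and megram both end in -m yet inflect differently (peurnim, megrom), so the final letter is not what conditions the rule; the last vowel is.
"viram" has last vowel 'a'. The stems whose last vowel is 'a' (megram → megrom, falrak → falrok, vunosnaw → vunosnow) change the last vowel to 'o'.
The other patterns: stems whose last vowel is 'i' or 'o' insert -ur- after the first vowel; stems whose last vowel is 'e' or 'u' delete the last vowel and add -ar.
So viram → virom.

virom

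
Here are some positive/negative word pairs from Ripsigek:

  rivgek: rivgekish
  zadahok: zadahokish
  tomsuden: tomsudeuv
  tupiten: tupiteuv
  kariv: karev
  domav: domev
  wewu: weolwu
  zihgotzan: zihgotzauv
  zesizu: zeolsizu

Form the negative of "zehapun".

rivgek and tomsuden both have last vowel 'e' yet inflect differently (rivgekish, tomsudeuv), so the last vowel is not what conditions the rule; the final letter is.
"zehapun" ends in -n. The stems ending in -n (tomsuden → tomsudeuv, zihgotzan → zihgotzauv, tupiten → tupiteuv) drop the final letter and add -uv.
So zehapun → zehapuuv.

zehapuuv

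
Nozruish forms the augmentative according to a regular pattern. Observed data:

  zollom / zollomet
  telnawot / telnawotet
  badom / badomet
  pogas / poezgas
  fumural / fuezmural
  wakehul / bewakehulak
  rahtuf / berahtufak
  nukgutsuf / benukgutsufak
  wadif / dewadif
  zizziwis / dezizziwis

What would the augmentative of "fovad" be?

foezvad

"fovad" has last vowel 'a'. The stems whose last vowel is 'a' (pogas → poezgas, fumural → fuezmural) insert -ez- after the first vowel.
The other patterns: stems whose last vowel is 'o' add -et; stems whose last vowel is 'u' add be- … -ak around the stem; stems whose last vowel is 'i' add the prefix de-.
So fovad → foezvad.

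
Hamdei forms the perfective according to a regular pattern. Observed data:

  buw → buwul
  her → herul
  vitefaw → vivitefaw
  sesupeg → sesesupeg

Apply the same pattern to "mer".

merul

"mer" has 1 vowel. The stems with 1 vowel (buw → buwul, her → herul) add -ul.
The other pattern: stems with 3 vowels repeat the first consonant+vowel as a prefix.
So mer → merul.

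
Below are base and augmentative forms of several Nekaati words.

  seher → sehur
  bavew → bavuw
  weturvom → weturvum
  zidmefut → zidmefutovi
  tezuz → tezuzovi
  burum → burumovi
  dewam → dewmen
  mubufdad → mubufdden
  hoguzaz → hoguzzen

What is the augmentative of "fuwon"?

fuwun

weturvom and burum both end in -m yet inflect differently (weturvum, burumovi), so the final letter is not what conditions the rule; the last vowel is.
"fuwon" has last vowel 'o'. The one such stem in the data (weturvom → weturvum) changes the last vowel to 'u' (as do seher, bavew), so the same rule applies.
The other patterns: stems whose last vowel is 'u' add -ovi; stems whose last vowel is 'a' delete the last vowel and add -en.
So fuwon → fuwun.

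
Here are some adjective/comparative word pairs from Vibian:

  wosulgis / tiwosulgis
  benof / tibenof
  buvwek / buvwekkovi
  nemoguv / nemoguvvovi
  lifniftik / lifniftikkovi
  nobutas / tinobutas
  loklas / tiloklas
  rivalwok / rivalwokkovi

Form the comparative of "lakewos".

tilakewos

lifniftik and wosulgis both have last vowel 'i' yet inflect differently (lifniftikkovi, tiwosulgis), so the last vowel is not what conditions the rule; the final letter is.
"lakewos" ends in -s. The stems ending in -s (wosulgis → tiwosulgis, nobutas → tinobutas, loklas → tiloklas) add the prefix ti-.
The other pattern: stems ending in -k or -v double the final consonant and add -ovi.
So lakewos → tilakewos.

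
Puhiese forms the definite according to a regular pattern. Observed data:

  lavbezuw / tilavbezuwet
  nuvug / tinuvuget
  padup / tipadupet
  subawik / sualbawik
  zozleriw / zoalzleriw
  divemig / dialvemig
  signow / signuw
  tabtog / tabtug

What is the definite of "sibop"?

"sibop" has last vowel 'o'. The stems whose last vowel is 'o' (signow → signuw, tabtog → tabtug) change the last vowel to 'u'.
The other patterns: stems whose last vowel is 'u' add ti- … -et around the stem; stems whose last vowel is 'i' insert -al- after the first vowel.
So sibop → sibup.

sibup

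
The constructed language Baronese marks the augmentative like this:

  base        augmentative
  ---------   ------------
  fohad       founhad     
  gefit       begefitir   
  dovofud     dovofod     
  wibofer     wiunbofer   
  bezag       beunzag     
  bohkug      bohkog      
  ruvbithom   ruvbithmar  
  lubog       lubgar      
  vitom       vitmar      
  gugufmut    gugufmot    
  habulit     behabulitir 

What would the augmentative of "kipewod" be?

kipewdar

bohkug and lubog both end in -g yet inflect differently (bohkog, lubgar), so the final letter is not what conditions the rule; the last vowel is.
"kipewod" has last vowel 'o'. The stems whose last vowel is 'o' (lubog → lubgar, vitom → vitmar, ruvbithom → ruvbithmar) delete the last vowel and add -ar.
The other patterns: stems whose last vowel is 'u' change the last vowel to 'o'; stems whose last vowel is 'i' add be- … -ir around the stem; stems whose last vowel is 'a' or 'e' insert -un- after the first vowel.
So kipewod → kipewdar.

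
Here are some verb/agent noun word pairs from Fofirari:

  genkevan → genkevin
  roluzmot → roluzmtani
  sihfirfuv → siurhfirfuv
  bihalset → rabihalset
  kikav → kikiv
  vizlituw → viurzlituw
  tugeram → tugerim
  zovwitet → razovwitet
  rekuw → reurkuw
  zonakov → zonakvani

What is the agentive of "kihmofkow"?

kihmofkwani

kikav and sihfirfuv both end in -v yet inflect differently (kikiv, siurhfirfuv), so the final letter is not what conditions the rule; the last vowel is.
"kihmofkow" has last vowel 'o'. The stems whose last vowel is 'o' (zonakov → zonakvani, roluzmot → roluzmtani) delete the last vowel and add -ani.
The other patterns: stems whose last vowel is 'a' change the last vowel to 'i'; stems whose last vowel is 'u' insert -ur- after the first vowel; stems whose last vowel is 'e' add the prefix ra-.
So kihmofkow → kihmofkwani.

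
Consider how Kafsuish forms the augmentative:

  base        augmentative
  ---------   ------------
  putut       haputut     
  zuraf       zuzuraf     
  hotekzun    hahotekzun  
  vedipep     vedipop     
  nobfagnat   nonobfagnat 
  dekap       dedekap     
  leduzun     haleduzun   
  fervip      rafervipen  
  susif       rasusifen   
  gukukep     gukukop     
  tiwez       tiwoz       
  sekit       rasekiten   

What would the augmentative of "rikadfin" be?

rarikadfinen

gukukep and dekap both end in -p yet inflect differently (gukukop, dedekap), so the final letter is not what conditions the rule; the last vowel is.
"rikadfin" has last vowel 'i'. The stems whose last vowel is 'i' (sekit → rasekiten, susif → rasusifen, fervip → rafervipen) add ra- … -en around the stem.
The other patterns: stems whose last vowel is 'e' change the last vowel to 'o'; stems whose last vowel is 'a' repeat the first consonant+vowel as a prefix; stems whose last vowel is 'u' add the prefix ha-.
So rikadfin → rarikadfinen.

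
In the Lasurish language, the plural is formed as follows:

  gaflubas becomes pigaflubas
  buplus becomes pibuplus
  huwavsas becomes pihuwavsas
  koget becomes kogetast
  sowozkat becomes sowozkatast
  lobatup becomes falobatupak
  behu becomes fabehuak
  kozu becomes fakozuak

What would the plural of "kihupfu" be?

"kihupfu" ends in -u. The stems ending in -u (behu → fabehuak, kozu → fakozuak) add fa- … -ak around the stem.
The other patterns: stems ending in -s add the prefix pi-; stems ending in -t add -ast.
So kihupfu → fakihupfuak.

fakihupfuak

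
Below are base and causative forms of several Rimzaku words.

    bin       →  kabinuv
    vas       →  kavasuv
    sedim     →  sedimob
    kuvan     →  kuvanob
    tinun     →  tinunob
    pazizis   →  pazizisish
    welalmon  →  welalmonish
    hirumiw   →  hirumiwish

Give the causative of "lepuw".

bin and kuvan both end in -n yet inflect differently (kabinuv, kuvanob), so the final letter is not what conditions the rule; the number of vowels is.
"lepuw" has 2 vowels. The stems with 2 vowels (sedim → sedimob, kuvan → kuvanob, tinun → tinunob) add -ob.
The other patterns: stems with 1 vowel add ka- … -uv around the stem; stems with 3 vowels add -ish.
So lepuw → lepuwob.

lepuwob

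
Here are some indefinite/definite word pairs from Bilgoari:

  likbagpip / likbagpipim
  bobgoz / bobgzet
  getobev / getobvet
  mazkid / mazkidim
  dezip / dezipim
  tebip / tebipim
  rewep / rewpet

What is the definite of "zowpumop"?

tebip and rewep both end in -p yet inflect differently (tebipim, rewpet), so the final letter is not what conditions the rule; the last vowel is.
"zowpumop" has last vowel 'o'. The one such stem in the data (bobgoz → bobgzet) deletes the last vowel and adds -et (as do getobev, rewep), so the same rule applies.
So zowpumop → zowpumpet.

zowpumpet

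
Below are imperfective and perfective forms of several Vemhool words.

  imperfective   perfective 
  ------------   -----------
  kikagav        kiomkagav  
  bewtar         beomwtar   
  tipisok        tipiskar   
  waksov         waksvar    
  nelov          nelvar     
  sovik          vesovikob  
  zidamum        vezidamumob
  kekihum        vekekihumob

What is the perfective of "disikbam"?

kikagav and waksov both end in -v yet inflect differently (kiomkagav, waksvar), so the final letter is not what conditions the rule; the last vowel is.
"disikbam" has last vowel 'a'. The stems whose last vowel is 'a' (kikagav → kiomkagav, bewtar → beomwtar) insert -om- after the first vowel.
The other patterns: stems whose last vowel is 'o' delete the last vowel and add -ar; stems whose last vowel is 'i' or 'u' add ve- … -ob around the stem.
So disikbam → diomsikbam.

diomsikbam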